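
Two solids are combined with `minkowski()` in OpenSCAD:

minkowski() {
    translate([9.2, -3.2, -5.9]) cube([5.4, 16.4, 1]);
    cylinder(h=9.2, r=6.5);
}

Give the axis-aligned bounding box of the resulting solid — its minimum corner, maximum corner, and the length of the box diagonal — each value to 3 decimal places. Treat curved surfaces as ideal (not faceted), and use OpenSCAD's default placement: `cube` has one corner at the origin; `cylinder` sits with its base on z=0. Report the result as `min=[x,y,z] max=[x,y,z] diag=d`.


min=[2.700,-9.700,-5.900] max=[21.100,19.700,4.300] diag=36.152

A = translate([9.2, -3.2, -5.9]) cube([5.4, 16.4, 1]) → bbox [9.2,-3.2,-5.9] .. [14.6,13.2,-4.9]
B = cylinder(h=9.2, r=6.5) → bbox [-6.5,-6.5,0] .. [6.5,6.5,9.2]
lo = A.lo+B.lo = [9.2-6.5, -3.2-6.5, -5.9+0] = [2.700,-9.700,-5.900]
hi = A.hi+B.hi = [14.6+6.5, 13.2+6.5, -4.9+9.2] = [21.100,19.700,4.300]
diag = √(18.4²+29.4²+10.2²) = √1306.96 = 36.152


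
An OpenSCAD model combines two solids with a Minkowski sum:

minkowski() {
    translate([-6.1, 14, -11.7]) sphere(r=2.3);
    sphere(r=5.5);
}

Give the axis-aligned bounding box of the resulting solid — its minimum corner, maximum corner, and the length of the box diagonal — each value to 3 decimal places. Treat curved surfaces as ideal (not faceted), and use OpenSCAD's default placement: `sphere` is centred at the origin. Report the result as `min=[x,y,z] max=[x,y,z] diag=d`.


min=[-13.900,6.200,-19.500] max=[1.700,21.800,-3.900] diag=27.020

A = translate([-6.1, 14, -11.7]) sphere(r=2.3) → bbox [-8.4,11.7,-14] .. [-3.8,16.3,-9.4]
B = sphere(r=5.5) → bbox [-5.5,-5.5,-5.5] .. [5.5,5.5,5.5]
lo = A.lo+B.lo = [-8.4-5.5, 11.7-5.5, -14-5.5] = [-13.900,6.200,-19.500]
hi = A.hi+B.hi = [-3.8+5.5, 16.3+5.5, -9.4+5.5] = [1.700,21.800,-3.900]
diag = √(15.6²+15.6²+15.6²) = √730.08 = 27.020


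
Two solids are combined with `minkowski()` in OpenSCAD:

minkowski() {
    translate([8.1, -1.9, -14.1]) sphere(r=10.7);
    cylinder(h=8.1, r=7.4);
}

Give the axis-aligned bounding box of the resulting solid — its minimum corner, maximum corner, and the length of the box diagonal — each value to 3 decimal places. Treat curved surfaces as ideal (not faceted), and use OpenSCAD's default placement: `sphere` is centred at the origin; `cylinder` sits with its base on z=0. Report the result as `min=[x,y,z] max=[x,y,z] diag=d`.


min=[-10.000,-20.000,-24.800] max=[26.200,16.200,4.700] diag=59.086

A = translate([8.1, -1.9, -14.1]) sphere(r=10.7) → bbox [-2.6,-12.6,-24.8] .. [18.8,8.8,-3.4]
B = cylinder(h=8.1, r=7.4) → bbox [-7.4,-7.4,0] .. [7.4,7.4,8.1]
lo = A.lo+B.lo = [-2.6-7.4, -12.6-7.4, -24.8+0] = [-10.000,-20.000,-24.800]
hi = A.hi+B.hi = [18.8+7.4, 8.8+7.4, -3.4+8.1] = [26.200,16.200,4.700]
diag = √(36.2²+36.2²+29.5²) = √3491.13 = 59.086


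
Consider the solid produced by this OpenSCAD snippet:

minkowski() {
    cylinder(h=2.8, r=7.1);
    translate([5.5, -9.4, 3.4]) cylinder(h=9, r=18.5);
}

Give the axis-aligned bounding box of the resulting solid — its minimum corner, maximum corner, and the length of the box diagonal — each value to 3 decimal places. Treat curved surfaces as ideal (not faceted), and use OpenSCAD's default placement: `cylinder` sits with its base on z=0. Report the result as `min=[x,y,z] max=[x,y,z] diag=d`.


min=[-20.100,-35.000,3.400] max=[31.100,16.200,15.200] diag=73.363

A = translate([5.5, -9.4, 3.4]) cylinder(h=9, r=18.5) → bbox [-13,-27.9,3.4] .. [24,9.1,12.4]
B = cylinder(h=2.8, r=7.1) → bbox [-7.1,-7.1,0] .. [7.1,7.1,2.8]
lo = A.lo+B.lo = [-13-7.1, -27.9-7.1, 3.4+0] = [-20.100,-35.000,3.400]
hi = A.hi+B.hi = [24+7.1, 9.1+7.1, 12.4+2.8] = [31.100,16.200,15.200]
diag = √(51.2²+51.2²+11.8²) = √5382.12 = 73.363


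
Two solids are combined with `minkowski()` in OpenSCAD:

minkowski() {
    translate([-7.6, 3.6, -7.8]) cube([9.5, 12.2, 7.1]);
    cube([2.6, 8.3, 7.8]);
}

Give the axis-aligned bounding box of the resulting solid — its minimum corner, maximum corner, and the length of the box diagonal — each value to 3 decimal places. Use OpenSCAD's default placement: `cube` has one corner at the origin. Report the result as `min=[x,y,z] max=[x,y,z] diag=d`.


A = translate([-7.6, 3.6, -7.8]) cube([9.5, 12.2, 7.1]) → bbox [-7.6,3.6,-7.8] .. [1.9,15.8,-0.7]
B = cube([2.6, 8.3, 7.8]) → bbox [0,0,0] .. [2.6,8.3,7.8]
lo = A.lo+B.lo = [-7.6+0, 3.6+0, -7.8+0] = [-7.600,3.600,-7.800]
hi = A.hi+B.hi = [1.9+2.6, 15.8+8.3, -0.7+7.8] = [4.500,24.100,7.100]
diag = √(12.1²+20.5²+14.9²) = √788.67 = 28.083

min=[-7.600,3.600,-7.800] max=[4.500,24.100,7.100] diag=28.083


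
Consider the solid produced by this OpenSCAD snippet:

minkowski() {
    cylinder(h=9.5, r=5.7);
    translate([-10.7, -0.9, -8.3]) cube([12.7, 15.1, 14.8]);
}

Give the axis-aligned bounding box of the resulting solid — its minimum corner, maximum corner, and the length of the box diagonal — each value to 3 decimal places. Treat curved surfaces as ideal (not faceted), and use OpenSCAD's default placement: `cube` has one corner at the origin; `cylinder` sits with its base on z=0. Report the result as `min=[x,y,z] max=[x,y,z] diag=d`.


A = translate([-10.7, -0.9, -8.3]) cube([12.7, 15.1, 14.8]) → bbox [-10.7,-0.9,-8.3] .. [2,14.2,6.5]
B = cylinder(h=9.5, r=5.7) → bbox [-5.7,-5.7,0] .. [5.7,5.7,9.5]
lo = A.lo+B.lo = [-10.7-5.7, -0.9-5.7, -8.3+0] = [-16.400,-6.600,-8.300]
hi = A.hi+B.hi = [2+5.7, 14.2+5.7, 6.5+9.5] = [7.700,19.900,16.000]
diag = √(24.1²+26.5²+24.3²) = √1873.55 = 43.285

min=[-16.400,-6.600,-8.300] max=[7.700,19.900,16.000] diag=43.285


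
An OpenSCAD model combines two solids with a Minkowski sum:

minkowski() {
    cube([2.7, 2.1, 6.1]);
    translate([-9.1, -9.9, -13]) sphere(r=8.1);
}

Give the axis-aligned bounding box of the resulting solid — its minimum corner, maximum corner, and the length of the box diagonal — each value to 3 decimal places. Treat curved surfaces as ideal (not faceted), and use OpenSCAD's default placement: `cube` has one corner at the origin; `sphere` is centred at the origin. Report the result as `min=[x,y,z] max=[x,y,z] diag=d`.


min=[-17.200,-18.000,-21.100] max=[1.700,0.300,1.200] diag=34.488

A = translate([-9.1, -9.9, -13]) sphere(r=8.1) → bbox [-17.2,-18,-21.1] .. [-1,-1.8,-4.9]
B = cube([2.7, 2.1, 6.1]) → bbox [0,0,0] .. [2.7,2.1,6.1]
lo = A.lo+B.lo = [-17.2+0, -18+0, -21.1+0] = [-17.200,-18.000,-21.100]
hi = A.hi+B.hi = [-1+2.7, -1.8+2.1, -4.9+6.1] = [1.700,0.300,1.200]
diag = √(18.9²+18.3²+22.3²) = √1189.39 = 34.488


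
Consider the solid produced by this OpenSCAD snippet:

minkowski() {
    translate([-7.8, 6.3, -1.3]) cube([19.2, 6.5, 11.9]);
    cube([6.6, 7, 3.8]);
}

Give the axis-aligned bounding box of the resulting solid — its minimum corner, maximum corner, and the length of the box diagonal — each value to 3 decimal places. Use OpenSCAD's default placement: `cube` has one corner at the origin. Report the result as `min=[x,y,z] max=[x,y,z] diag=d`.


A = translate([-7.8, 6.3, -1.3]) cube([19.2, 6.5, 11.9]) → bbox [-7.8,6.3,-1.3] .. [11.4,12.8,10.6]
B = cube([6.6, 7, 3.8]) → bbox [0,0,0] .. [6.6,7,3.8]
lo = A.lo+B.lo = [-7.8+0, 6.3+0, -1.3+0] = [-7.800,6.300,-1.300]
hi = A.hi+B.hi = [11.4+6.6, 12.8+7, 10.6+3.8] = [18.000,19.800,14.400]
diag = √(25.8²+13.5²+15.7²) = √1094.38 = 33.081

min=[-7.800,6.300,-1.300] max=[18.000,19.800,14.400] diag=33.081


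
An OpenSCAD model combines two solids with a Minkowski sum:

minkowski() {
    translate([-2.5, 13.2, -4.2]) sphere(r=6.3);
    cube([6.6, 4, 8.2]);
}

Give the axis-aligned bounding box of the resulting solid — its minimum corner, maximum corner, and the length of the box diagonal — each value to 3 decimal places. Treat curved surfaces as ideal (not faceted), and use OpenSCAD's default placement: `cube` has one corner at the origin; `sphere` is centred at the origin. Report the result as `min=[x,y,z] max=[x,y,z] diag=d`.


min=[-8.800,6.900,-10.500] max=[10.400,23.500,10.300] diag=32.815

A = translate([-2.5, 13.2, -4.2]) sphere(r=6.3) → bbox [-8.8,6.9,-10.5] .. [3.8,19.5,2.1]
B = cube([6.6, 4, 8.2]) → bbox [0,0,0] .. [6.6,4,8.2]
lo = A.lo+B.lo = [-8.8+0, 6.9+0, -10.5+0] = [-8.800,6.900,-10.500]
hi = A.hi+B.hi = [3.8+6.6, 19.5+4, 2.1+8.2] = [10.400,23.500,10.300]
diag = √(19.2²+16.6²+20.8²) = √1076.84 = 32.815


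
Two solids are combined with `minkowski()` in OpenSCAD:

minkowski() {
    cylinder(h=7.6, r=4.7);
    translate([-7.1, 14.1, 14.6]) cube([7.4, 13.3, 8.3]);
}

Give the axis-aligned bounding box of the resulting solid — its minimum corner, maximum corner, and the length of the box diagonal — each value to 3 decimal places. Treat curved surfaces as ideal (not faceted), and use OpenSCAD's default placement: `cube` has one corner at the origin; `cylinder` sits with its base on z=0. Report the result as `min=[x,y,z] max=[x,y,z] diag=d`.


A = translate([-7.1, 14.1, 14.6]) cube([7.4, 13.3, 8.3]) → bbox [-7.1,14.1,14.6] .. [0.3,27.4,22.9]
B = cylinder(h=7.6, r=4.7) → bbox [-4.7,-4.7,0] .. [4.7,4.7,7.6]
lo = A.lo+B.lo = [-7.1-4.7, 14.1-4.7, 14.6+0] = [-11.800,9.400,14.600]
hi = A.hi+B.hi = [0.3+4.7, 27.4+4.7, 22.9+7.6] = [5.000,32.100,30.500]
diag = √(16.8²+22.7²+15.9²) = √1050.34 = 32.409

min=[-11.800,9.400,14.600] max=[5.000,32.100,30.500] diag=32.409


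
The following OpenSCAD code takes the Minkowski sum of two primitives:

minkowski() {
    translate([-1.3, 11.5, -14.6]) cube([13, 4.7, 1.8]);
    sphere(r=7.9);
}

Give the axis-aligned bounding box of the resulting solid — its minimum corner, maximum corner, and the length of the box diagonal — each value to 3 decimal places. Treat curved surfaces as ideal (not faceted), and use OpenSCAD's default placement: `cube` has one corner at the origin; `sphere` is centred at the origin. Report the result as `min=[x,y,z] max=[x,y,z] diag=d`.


min=[-9.200,3.600,-22.500] max=[19.600,24.100,-4.900] diag=39.490

A = translate([-1.3, 11.5, -14.6]) cube([13, 4.7, 1.8]) → bbox [-1.3,11.5,-14.6] .. [11.7,16.2,-12.8]
B = sphere(r=7.9) → bbox [-7.9,-7.9,-7.9] .. [7.9,7.9,7.9]
lo = A.lo+B.lo = [-1.3-7.9, 11.5-7.9, -14.6-7.9] = [-9.200,3.600,-22.500]
hi = A.hi+B.hi = [11.7+7.9, 16.2+7.9, -12.8+7.9] = [19.600,24.100,-4.900]
diag = √(28.8²+20.5²+17.6²) = √1559.45 = 39.490


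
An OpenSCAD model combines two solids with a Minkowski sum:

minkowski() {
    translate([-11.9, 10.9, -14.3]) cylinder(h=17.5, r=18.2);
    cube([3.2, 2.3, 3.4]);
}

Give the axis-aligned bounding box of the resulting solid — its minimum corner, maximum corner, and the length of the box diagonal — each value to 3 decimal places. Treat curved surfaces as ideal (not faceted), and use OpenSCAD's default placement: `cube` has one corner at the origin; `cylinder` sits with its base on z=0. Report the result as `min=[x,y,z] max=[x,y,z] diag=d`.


A = translate([-11.9, 10.9, -14.3]) cylinder(h=17.5, r=18.2) → bbox [-30.1,-7.3,-14.3] .. [6.3,29.1,3.2]
B = cube([3.2, 2.3, 3.4]) → bbox [0,0,0] .. [3.2,2.3,3.4]
lo = A.lo+B.lo = [-30.1+0, -7.3+0, -14.3+0] = [-30.100,-7.300,-14.300]
hi = A.hi+B.hi = [6.3+3.2, 29.1+2.3, 3.2+3.4] = [9.500,31.400,6.600]
diag = √(39.6²+38.7²+20.9²) = √3502.66 = 59.183

min=[-30.100,-7.300,-14.300] max=[9.500,31.400,6.600] diag=59.183


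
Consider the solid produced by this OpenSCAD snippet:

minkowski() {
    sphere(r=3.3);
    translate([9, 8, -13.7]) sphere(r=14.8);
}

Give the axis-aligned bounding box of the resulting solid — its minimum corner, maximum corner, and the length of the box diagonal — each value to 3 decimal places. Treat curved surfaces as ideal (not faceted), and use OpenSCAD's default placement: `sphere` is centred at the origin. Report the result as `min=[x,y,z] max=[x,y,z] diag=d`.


A = translate([9, 8, -13.7]) sphere(r=14.8) → bbox [-5.8,-6.8,-28.5] .. [23.8,22.8,1.1]
B = sphere(r=3.3) → bbox [-3.3,-3.3,-3.3] .. [3.3,3.3,3.3]
lo = A.lo+B.lo = [-5.8-3.3, -6.8-3.3, -28.5-3.3] = [-9.100,-10.100,-31.800]
hi = A.hi+B.hi = [23.8+3.3, 22.8+3.3, 1.1+3.3] = [27.100,26.100,4.400]
diag = √(36.2²+36.2²+36.2²) = √3931.32 = 62.700

min=[-9.100,-10.100,-31.800] max=[27.100,26.100,4.400] diag=62.700


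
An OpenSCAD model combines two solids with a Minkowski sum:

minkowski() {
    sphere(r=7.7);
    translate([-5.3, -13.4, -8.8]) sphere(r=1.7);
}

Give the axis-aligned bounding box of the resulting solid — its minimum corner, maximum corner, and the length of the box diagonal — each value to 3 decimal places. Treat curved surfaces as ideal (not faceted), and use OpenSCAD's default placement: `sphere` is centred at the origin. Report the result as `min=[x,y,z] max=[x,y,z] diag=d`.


A = translate([-5.3, -13.4, -8.8]) sphere(r=1.7) → bbox [-7,-15.1,-10.5] .. [-3.6,-11.7,-7.1]
B = sphere(r=7.7) → bbox [-7.7,-7.7,-7.7] .. [7.7,7.7,7.7]
lo = A.lo+B.lo = [-7-7.7, -15.1-7.7, -10.5-7.7] = [-14.700,-22.800,-18.200]
hi = A.hi+B.hi = [-3.6+7.7, -11.7+7.7, -7.1+7.7] = [4.100,-4.000,0.600]
diag = √(18.8²+18.8²+18.8²) = √1060.32 = 32.563

min=[-14.700,-22.800,-18.200] max=[4.100,-4.000,0.600] diag=32.563


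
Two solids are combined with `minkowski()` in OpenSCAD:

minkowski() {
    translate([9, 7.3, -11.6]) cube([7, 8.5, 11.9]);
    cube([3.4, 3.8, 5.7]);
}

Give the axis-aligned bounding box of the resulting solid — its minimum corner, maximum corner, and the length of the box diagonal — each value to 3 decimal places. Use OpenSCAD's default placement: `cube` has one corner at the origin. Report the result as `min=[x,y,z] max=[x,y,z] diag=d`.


A = translate([9, 7.3, -11.6]) cube([7, 8.5, 11.9]) → bbox [9,7.3,-11.6] .. [16,15.8,0.3]
B = cube([3.4, 3.8, 5.7]) → bbox [0,0,0] .. [3.4,3.8,5.7]
lo = A.lo+B.lo = [9+0, 7.3+0, -11.6+0] = [9.000,7.300,-11.600]
hi = A.hi+B.hi = [16+3.4, 15.8+3.8, 0.3+5.7] = [19.400,19.600,6.000]
diag = √(10.4²+12.3²+17.6²) = √569.21 = 23.858

min=[9.000,7.300,-11.600] max=[19.400,19.600,6.000] diag=23.858


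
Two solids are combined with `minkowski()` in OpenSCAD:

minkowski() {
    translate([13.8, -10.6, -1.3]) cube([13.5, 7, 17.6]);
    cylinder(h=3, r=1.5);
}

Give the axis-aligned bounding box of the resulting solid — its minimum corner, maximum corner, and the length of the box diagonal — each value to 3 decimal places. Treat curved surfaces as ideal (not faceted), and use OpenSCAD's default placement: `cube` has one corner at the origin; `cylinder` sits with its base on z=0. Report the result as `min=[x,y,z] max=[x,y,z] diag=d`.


A = translate([13.8, -10.6, -1.3]) cube([13.5, 7, 17.6]) → bbox [13.8,-10.6,-1.3] .. [27.3,-3.6,16.3]
B = cylinder(h=3, r=1.5) → bbox [-1.5,-1.5,0] .. [1.5,1.5,3]
lo = A.lo+B.lo = [13.8-1.5, -10.6-1.5, -1.3+0] = [12.300,-12.100,-1.300]
hi = A.hi+B.hi = [27.3+1.5, -3.6+1.5, 16.3+3] = [28.800,-2.100,19.300]
diag = √(16.5²+10²+20.6²) = √796.61 = 28.224

min=[12.300,-12.100,-1.300] max=[28.800,-2.100,19.300] diag=28.224


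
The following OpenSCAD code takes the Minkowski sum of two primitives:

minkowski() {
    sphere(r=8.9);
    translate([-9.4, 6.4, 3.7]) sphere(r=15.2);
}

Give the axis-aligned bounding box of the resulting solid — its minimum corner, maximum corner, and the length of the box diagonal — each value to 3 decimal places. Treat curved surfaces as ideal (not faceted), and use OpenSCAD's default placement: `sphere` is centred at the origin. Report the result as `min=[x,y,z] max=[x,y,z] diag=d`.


min=[-33.500,-17.700,-20.400] max=[14.700,30.500,27.800] diag=83.485

A = translate([-9.4, 6.4, 3.7]) sphere(r=15.2) → bbox [-24.6,-8.8,-11.5] .. [5.8,21.6,18.9]
B = sphere(r=8.9) → bbox [-8.9,-8.9,-8.9] .. [8.9,8.9,8.9]
lo = A.lo+B.lo = [-24.6-8.9, -8.8-8.9, -11.5-8.9] = [-33.500,-17.700,-20.400]
hi = A.hi+B.hi = [5.8+8.9, 21.6+8.9, 18.9+8.9] = [14.700,30.500,27.800]
diag = √(48.2²+48.2²+48.2²) = √6969.72 = 83.485


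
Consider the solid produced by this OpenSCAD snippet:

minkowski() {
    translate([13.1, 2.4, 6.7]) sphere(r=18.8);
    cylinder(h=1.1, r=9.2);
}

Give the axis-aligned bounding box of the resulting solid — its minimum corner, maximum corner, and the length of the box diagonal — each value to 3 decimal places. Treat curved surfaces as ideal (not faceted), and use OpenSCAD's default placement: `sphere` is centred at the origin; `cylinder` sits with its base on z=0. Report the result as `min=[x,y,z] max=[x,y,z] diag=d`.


min=[-14.900,-25.600,-12.100] max=[41.100,30.400,26.600] diag=88.146

A = translate([13.1, 2.4, 6.7]) sphere(r=18.8) → bbox [-5.7,-16.4,-12.1] .. [31.9,21.2,25.5]
B = cylinder(h=1.1, r=9.2) → bbox [-9.2,-9.2,0] .. [9.2,9.2,1.1]
lo = A.lo+B.lo = [-5.7-9.2, -16.4-9.2, -12.1+0] = [-14.900,-25.600,-12.100]
hi = A.hi+B.hi = [31.9+9.2, 21.2+9.2, 25.5+1.1] = [41.100,30.400,26.600]
diag = √(56²+56²+38.7²) = √7769.69 = 88.146


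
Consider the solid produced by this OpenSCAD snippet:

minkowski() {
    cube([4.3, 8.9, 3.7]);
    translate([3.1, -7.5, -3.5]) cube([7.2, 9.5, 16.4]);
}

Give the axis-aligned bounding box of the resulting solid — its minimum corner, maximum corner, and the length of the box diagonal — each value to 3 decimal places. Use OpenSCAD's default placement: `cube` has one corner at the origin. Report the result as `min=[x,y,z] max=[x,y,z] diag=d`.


A = translate([3.1, -7.5, -3.5]) cube([7.2, 9.5, 16.4]) → bbox [3.1,-7.5,-3.5] .. [10.3,2,12.9]
B = cube([4.3, 8.9, 3.7]) → bbox [0,0,0] .. [4.3,8.9,3.7]
lo = A.lo+B.lo = [3.1+0, -7.5+0, -3.5+0] = [3.100,-7.500,-3.500]
hi = A.hi+B.hi = [10.3+4.3, 2+8.9, 12.9+3.7] = [14.600,10.900,16.600]
diag = √(11.5²+18.4²+20.1²) = √874.82 = 29.577

min=[3.100,-7.500,-3.500] max=[14.600,10.900,16.600] diag=29.577


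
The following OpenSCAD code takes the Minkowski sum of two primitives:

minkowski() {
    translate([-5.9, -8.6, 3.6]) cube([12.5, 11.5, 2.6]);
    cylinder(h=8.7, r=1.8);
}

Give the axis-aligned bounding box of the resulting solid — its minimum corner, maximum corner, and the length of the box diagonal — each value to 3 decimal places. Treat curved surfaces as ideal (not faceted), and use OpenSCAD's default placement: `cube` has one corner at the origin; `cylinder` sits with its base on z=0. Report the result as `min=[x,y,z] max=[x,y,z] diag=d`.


A = translate([-5.9, -8.6, 3.6]) cube([12.5, 11.5, 2.6]) → bbox [-5.9,-8.6,3.6] .. [6.6,2.9,6.2]
B = cylinder(h=8.7, r=1.8) → bbox [-1.8,-1.8,0] .. [1.8,1.8,8.7]
lo = A.lo+B.lo = [-5.9-1.8, -8.6-1.8, 3.6+0] = [-7.700,-10.400,3.600]
hi = A.hi+B.hi = [6.6+1.8, 2.9+1.8, 6.2+8.7] = [8.400,4.700,14.900]
diag = √(16.1²+15.1²+11.3²) = √614.91 = 24.797

min=[-7.700,-10.400,3.600] max=[8.400,4.700,14.900] diag=24.797


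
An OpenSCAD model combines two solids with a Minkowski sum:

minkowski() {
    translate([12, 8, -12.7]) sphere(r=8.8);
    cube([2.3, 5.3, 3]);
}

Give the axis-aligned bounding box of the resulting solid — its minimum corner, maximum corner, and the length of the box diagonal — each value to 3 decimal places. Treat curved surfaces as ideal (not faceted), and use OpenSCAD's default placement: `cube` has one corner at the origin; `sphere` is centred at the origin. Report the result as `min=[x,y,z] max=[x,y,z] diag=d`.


min=[3.200,-0.800,-21.500] max=[23.100,22.100,-0.900] diag=36.671

A = translate([12, 8, -12.7]) sphere(r=8.8) → bbox [3.2,-0.8,-21.5] .. [20.8,16.8,-3.9]
B = cube([2.3, 5.3, 3]) → bbox [0,0,0] .. [2.3,5.3,3]
lo = A.lo+B.lo = [3.2+0, -0.8+0, -21.5+0] = [3.200,-0.800,-21.500]
hi = A.hi+B.hi = [20.8+2.3, 16.8+5.3, -3.9+3] = [23.100,22.100,-0.900]
diag = √(19.9²+22.9²+20.6²) = √1344.78 = 36.671


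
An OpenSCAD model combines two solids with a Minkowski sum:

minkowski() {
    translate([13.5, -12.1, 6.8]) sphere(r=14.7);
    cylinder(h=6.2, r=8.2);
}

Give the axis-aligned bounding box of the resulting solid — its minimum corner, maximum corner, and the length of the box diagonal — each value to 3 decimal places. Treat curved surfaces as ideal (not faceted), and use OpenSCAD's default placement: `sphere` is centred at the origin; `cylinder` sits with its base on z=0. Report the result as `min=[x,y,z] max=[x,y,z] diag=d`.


min=[-9.400,-35.000,-7.900] max=[36.400,10.800,27.700] diag=73.910

A = translate([13.5, -12.1, 6.8]) sphere(r=14.7) → bbox [-1.2,-26.8,-7.9] .. [28.2,2.6,21.5]
B = cylinder(h=6.2, r=8.2) → bbox [-8.2,-8.2,0] .. [8.2,8.2,6.2]
lo = A.lo+B.lo = [-1.2-8.2, -26.8-8.2, -7.9+0] = [-9.400,-35.000,-7.900]
hi = A.hi+B.hi = [28.2+8.2, 2.6+8.2, 21.5+6.2] = [36.400,10.800,27.700]
diag = √(45.8²+45.8²+35.6²) = √5462.64 = 73.910


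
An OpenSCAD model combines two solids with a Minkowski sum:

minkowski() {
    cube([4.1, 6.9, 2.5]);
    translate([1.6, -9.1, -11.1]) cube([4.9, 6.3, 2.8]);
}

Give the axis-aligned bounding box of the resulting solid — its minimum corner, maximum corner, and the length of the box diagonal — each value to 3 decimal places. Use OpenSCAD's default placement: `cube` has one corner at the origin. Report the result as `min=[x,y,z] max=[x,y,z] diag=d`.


A = translate([1.6, -9.1, -11.1]) cube([4.9, 6.3, 2.8]) → bbox [1.6,-9.1,-11.1] .. [6.5,-2.8,-8.3]
B = cube([4.1, 6.9, 2.5]) → bbox [0,0,0] .. [4.1,6.9,2.5]
lo = A.lo+B.lo = [1.6+0, -9.1+0, -11.1+0] = [1.600,-9.100,-11.100]
hi = A.hi+B.hi = [6.5+4.1, -2.8+6.9, -8.3+2.5] = [10.600,4.100,-5.800]
diag = √(9²+13.2²+5.3²) = √283.33 = 16.832

min=[1.600,-9.100,-11.100] max=[10.600,4.100,-5.800] diag=16.832


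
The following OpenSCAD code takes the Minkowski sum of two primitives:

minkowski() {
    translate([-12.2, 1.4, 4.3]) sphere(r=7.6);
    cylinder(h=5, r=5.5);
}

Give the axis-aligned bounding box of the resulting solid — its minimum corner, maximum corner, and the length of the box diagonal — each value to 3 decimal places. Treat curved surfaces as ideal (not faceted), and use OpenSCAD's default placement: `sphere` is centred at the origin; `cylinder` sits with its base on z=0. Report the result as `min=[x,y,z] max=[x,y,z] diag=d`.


A = translate([-12.2, 1.4, 4.3]) sphere(r=7.6) → bbox [-19.8,-6.2,-3.3] .. [-4.6,9,11.9]
B = cylinder(h=5, r=5.5) → bbox [-5.5,-5.5,0] .. [5.5,5.5,5]
lo = A.lo+B.lo = [-19.8-5.5, -6.2-5.5, -3.3+0] = [-25.300,-11.700,-3.300]
hi = A.hi+B.hi = [-4.6+5.5, 9+5.5, 11.9+5] = [0.900,14.500,16.900]
diag = √(26.2²+26.2²+20.2²) = √1780.92 = 42.201

min=[-25.300,-11.700,-3.300] max=[0.900,14.500,16.900] diag=42.201


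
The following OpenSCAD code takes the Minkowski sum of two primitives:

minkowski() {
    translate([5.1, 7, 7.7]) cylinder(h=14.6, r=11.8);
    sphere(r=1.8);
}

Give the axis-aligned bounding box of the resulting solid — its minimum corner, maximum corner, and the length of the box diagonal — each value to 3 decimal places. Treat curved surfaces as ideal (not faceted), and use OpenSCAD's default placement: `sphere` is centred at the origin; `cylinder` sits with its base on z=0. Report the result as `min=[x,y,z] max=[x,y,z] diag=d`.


A = translate([5.1, 7, 7.7]) cylinder(h=14.6, r=11.8) → bbox [-6.7,-4.8,7.7] .. [16.9,18.8,22.3]
B = sphere(r=1.8) → bbox [-1.8,-1.8,-1.8] .. [1.8,1.8,1.8]
lo = A.lo+B.lo = [-6.7-1.8, -4.8-1.8, 7.7-1.8] = [-8.500,-6.600,5.900]
hi = A.hi+B.hi = [16.9+1.8, 18.8+1.8, 22.3+1.8] = [18.700,20.600,24.100]
diag = √(27.2²+27.2²+18.2²) = √1810.92 = 42.555

min=[-8.500,-6.600,5.900] max=[18.700,20.600,24.100] diag=42.555


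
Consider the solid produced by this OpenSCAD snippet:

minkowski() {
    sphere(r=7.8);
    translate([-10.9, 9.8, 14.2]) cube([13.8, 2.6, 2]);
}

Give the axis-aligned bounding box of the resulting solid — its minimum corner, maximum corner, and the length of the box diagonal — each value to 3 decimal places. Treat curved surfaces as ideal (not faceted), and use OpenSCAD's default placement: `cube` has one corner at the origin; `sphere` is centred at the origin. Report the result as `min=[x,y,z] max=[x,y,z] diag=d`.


A = translate([-10.9, 9.8, 14.2]) cube([13.8, 2.6, 2]) → bbox [-10.9,9.8,14.2] .. [2.9,12.4,16.2]
B = sphere(r=7.8) → bbox [-7.8,-7.8,-7.8] .. [7.8,7.8,7.8]
lo = A.lo+B.lo = [-10.9-7.8, 9.8-7.8, 14.2-7.8] = [-18.700,2.000,6.400]
hi = A.hi+B.hi = [2.9+7.8, 12.4+7.8, 16.2+7.8] = [10.700,20.200,24.000]
diag = √(29.4²+18.2²+17.6²) = √1505.36 = 38.799

min=[-18.700,2.000,6.400] max=[10.700,20.200,24.000] diag=38.799


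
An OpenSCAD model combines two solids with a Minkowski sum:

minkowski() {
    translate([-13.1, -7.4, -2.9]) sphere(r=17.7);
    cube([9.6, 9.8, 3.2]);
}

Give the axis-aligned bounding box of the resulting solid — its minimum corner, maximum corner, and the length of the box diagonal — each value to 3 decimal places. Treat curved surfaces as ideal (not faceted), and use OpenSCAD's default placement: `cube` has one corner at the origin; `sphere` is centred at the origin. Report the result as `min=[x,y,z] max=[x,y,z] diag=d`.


min=[-30.800,-25.100,-20.600] max=[14.200,20.100,18.000] diag=74.552

A = translate([-13.1, -7.4, -2.9]) sphere(r=17.7) → bbox [-30.8,-25.1,-20.6] .. [4.6,10.3,14.8]
B = cube([9.6, 9.8, 3.2]) → bbox [0,0,0] .. [9.6,9.8,3.2]
lo = A.lo+B.lo = [-30.8+0, -25.1+0, -20.6+0] = [-30.800,-25.100,-20.600]
hi = A.hi+B.hi = [4.6+9.6, 10.3+9.8, 14.8+3.2] = [14.200,20.100,18.000]
diag = √(45²+45.2²+38.6²) = √5558 = 74.552


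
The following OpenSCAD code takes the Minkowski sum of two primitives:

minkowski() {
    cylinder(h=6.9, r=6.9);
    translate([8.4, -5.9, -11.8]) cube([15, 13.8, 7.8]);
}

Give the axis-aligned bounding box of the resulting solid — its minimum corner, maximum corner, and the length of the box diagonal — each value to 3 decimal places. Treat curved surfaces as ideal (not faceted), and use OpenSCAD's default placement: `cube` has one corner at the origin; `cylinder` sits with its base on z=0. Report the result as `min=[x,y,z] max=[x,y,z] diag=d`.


A = translate([8.4, -5.9, -11.8]) cube([15, 13.8, 7.8]) → bbox [8.4,-5.9,-11.8] .. [23.4,7.9,-4]
B = cylinder(h=6.9, r=6.9) → bbox [-6.9,-6.9,0] .. [6.9,6.9,6.9]
lo = A.lo+B.lo = [8.4-6.9, -5.9-6.9, -11.8+0] = [1.500,-12.800,-11.800]
hi = A.hi+B.hi = [23.4+6.9, 7.9+6.9, -4+6.9] = [30.300,14.800,2.900]
diag = √(28.8²+27.6²+14.7²) = √1807.29 = 42.512

min=[1.500,-12.800,-11.800] max=[30.300,14.800,2.900] diag=42.512


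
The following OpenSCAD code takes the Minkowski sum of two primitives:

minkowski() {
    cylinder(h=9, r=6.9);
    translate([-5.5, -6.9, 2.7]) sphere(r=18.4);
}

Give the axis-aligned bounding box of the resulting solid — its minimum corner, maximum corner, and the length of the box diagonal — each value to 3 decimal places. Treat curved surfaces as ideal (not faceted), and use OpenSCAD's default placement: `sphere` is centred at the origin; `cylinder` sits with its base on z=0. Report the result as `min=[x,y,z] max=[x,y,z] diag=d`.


min=[-30.800,-32.200,-15.700] max=[19.800,18.400,30.100] diag=84.961

A = translate([-5.5, -6.9, 2.7]) sphere(r=18.4) → bbox [-23.9,-25.3,-15.7] .. [12.9,11.5,21.1]
B = cylinder(h=9, r=6.9) → bbox [-6.9,-6.9,0] .. [6.9,6.9,9]
lo = A.lo+B.lo = [-23.9-6.9, -25.3-6.9, -15.7+0] = [-30.800,-32.200,-15.700]
hi = A.hi+B.hi = [12.9+6.9, 11.5+6.9, 21.1+9] = [19.800,18.400,30.100]
diag = √(50.6²+50.6²+45.8²) = √7218.36 = 84.961


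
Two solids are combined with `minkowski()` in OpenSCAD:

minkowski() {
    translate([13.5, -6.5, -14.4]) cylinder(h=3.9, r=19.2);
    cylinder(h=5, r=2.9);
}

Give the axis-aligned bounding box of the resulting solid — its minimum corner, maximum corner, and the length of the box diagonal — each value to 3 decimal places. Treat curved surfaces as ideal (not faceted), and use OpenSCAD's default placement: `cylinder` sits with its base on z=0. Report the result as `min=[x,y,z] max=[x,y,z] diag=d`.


A = translate([13.5, -6.5, -14.4]) cylinder(h=3.9, r=19.2) → bbox [-5.7,-25.7,-14.4] .. [32.7,12.7,-10.5]
B = cylinder(h=5, r=2.9) → bbox [-2.9,-2.9,0] .. [2.9,2.9,5]
lo = A.lo+B.lo = [-5.7-2.9, -25.7-2.9, -14.4+0] = [-8.600,-28.600,-14.400]
hi = A.hi+B.hi = [32.7+2.9, 12.7+2.9, -10.5+5] = [35.600,15.600,-5.500]
diag = √(44.2²+44.2²+8.9²) = √3986.49 = 63.139

min=[-8.600,-28.600,-14.400] max=[35.600,15.600,-5.500] diag=63.139


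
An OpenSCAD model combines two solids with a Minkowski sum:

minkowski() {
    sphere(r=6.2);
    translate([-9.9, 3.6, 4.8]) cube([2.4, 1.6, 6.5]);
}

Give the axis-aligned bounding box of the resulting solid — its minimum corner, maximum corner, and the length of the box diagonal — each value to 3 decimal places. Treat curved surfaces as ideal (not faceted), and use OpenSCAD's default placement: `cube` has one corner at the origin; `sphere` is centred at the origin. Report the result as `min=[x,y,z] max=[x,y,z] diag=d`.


A = translate([-9.9, 3.6, 4.8]) cube([2.4, 1.6, 6.5]) → bbox [-9.9,3.6,4.8] .. [-7.5,5.2,11.3]
B = sphere(r=6.2) → bbox [-6.2,-6.2,-6.2] .. [6.2,6.2,6.2]
lo = A.lo+B.lo = [-9.9-6.2, 3.6-6.2, 4.8-6.2] = [-16.100,-2.600,-1.400]
hi = A.hi+B.hi = [-7.5+6.2, 5.2+6.2, 11.3+6.2] = [-1.300,11.400,17.500]
diag = √(14.8²+14²+18.9²) = √772.25 = 27.789

min=[-16.100,-2.600,-1.400] max=[-1.300,11.400,17.500] diag=27.789


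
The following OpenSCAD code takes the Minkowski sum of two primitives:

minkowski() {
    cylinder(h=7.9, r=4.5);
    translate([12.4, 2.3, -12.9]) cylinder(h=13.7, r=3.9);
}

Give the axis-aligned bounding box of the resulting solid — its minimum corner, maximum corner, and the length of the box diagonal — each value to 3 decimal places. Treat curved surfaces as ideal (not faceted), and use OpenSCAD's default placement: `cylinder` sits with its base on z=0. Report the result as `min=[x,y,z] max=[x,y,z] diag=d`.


A = translate([12.4, 2.3, -12.9]) cylinder(h=13.7, r=3.9) → bbox [8.5,-1.6,-12.9] .. [16.3,6.2,0.8]
B = cylinder(h=7.9, r=4.5) → bbox [-4.5,-4.5,0] .. [4.5,4.5,7.9]
lo = A.lo+B.lo = [8.5-4.5, -1.6-4.5, -12.9+0] = [4.000,-6.100,-12.900]
hi = A.hi+B.hi = [16.3+4.5, 6.2+4.5, 0.8+7.9] = [20.800,10.700,8.700]
diag = √(16.8²+16.8²+21.6²) = √1031.04 = 32.110

min=[4.000,-6.100,-12.900] max=[20.800,10.700,8.700] diag=32.110


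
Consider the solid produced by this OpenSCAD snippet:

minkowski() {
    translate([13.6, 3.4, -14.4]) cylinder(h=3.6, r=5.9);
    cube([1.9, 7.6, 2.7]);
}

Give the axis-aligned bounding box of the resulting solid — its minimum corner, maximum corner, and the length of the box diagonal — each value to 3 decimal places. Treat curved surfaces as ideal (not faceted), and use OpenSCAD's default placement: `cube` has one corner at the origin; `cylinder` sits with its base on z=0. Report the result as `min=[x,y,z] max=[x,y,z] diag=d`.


A = translate([13.6, 3.4, -14.4]) cylinder(h=3.6, r=5.9) → bbox [7.7,-2.5,-14.4] .. [19.5,9.3,-10.8]
B = cube([1.9, 7.6, 2.7]) → bbox [0,0,0] .. [1.9,7.6,2.7]
lo = A.lo+B.lo = [7.7+0, -2.5+0, -14.4+0] = [7.700,-2.500,-14.400]
hi = A.hi+B.hi = [19.5+1.9, 9.3+7.6, -10.8+2.7] = [21.400,16.900,-8.100]
diag = √(13.7²+19.4²+6.3²) = √603.74 = 24.571

min=[7.700,-2.500,-14.400] max=[21.400,16.900,-8.100] diag=24.571


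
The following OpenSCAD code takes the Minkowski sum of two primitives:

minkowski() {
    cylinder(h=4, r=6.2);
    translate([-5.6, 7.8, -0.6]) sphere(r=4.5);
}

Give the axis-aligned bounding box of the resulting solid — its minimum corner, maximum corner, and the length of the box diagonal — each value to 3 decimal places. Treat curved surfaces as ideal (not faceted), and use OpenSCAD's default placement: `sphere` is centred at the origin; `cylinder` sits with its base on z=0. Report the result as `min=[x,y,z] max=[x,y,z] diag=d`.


A = translate([-5.6, 7.8, -0.6]) sphere(r=4.5) → bbox [-10.1,3.3,-5.1] .. [-1.1,12.3,3.9]
B = cylinder(h=4, r=6.2) → bbox [-6.2,-6.2,0] .. [6.2,6.2,4]
lo = A.lo+B.lo = [-10.1-6.2, 3.3-6.2, -5.1+0] = [-16.300,-2.900,-5.100]
hi = A.hi+B.hi = [-1.1+6.2, 12.3+6.2, 3.9+4] = [5.100,18.500,7.900]
diag = √(21.4²+21.4²+13²) = √1084.92 = 32.938

min=[-16.300,-2.900,-5.100] max=[5.100,18.500,7.900] diag=32.938


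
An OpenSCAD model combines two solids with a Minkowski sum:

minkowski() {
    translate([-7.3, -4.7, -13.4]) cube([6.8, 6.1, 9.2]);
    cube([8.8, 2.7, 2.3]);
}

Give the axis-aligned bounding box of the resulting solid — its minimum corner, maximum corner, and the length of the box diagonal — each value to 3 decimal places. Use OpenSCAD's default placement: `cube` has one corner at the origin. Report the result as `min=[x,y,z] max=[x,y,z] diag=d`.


A = translate([-7.3, -4.7, -13.4]) cube([6.8, 6.1, 9.2]) → bbox [-7.3,-4.7,-13.4] .. [-0.5,1.4,-4.2]
B = cube([8.8, 2.7, 2.3]) → bbox [0,0,0] .. [8.8,2.7,2.3]
lo = A.lo+B.lo = [-7.3+0, -4.7+0, -13.4+0] = [-7.300,-4.700,-13.400]
hi = A.hi+B.hi = [-0.5+8.8, 1.4+2.7, -4.2+2.3] = [8.300,4.100,-1.900]
diag = √(15.6²+8.8²+11.5²) = √453.05 = 21.285

min=[-7.300,-4.700,-13.400] max=[8.300,4.100,-1.900] diag=21.285


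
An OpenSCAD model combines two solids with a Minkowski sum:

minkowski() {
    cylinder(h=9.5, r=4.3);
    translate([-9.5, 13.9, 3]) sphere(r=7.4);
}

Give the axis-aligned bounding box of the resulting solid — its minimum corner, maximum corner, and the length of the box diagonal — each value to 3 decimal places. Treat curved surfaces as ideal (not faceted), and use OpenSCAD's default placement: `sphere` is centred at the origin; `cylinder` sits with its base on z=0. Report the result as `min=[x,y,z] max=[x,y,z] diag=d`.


min=[-21.200,2.200,-4.400] max=[2.200,25.600,19.900] diag=41.056

A = translate([-9.5, 13.9, 3]) sphere(r=7.4) → bbox [-16.9,6.5,-4.4] .. [-2.1,21.3,10.4]
B = cylinder(h=9.5, r=4.3) → bbox [-4.3,-4.3,0] .. [4.3,4.3,9.5]
lo = A.lo+B.lo = [-16.9-4.3, 6.5-4.3, -4.4+0] = [-21.200,2.200,-4.400]
hi = A.hi+B.hi = [-2.1+4.3, 21.3+4.3, 10.4+9.5] = [2.200,25.600,19.900]
diag = √(23.4²+23.4²+24.3²) = √1685.61 = 41.056


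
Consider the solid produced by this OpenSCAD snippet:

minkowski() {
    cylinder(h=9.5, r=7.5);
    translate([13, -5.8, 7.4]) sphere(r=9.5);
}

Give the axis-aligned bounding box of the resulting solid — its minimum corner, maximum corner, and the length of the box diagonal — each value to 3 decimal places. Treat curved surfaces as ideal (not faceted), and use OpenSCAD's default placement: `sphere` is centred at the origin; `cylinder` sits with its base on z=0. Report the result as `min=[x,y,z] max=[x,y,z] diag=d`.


min=[-4.000,-22.800,-2.100] max=[30.000,11.200,26.400] diag=55.895

A = translate([13, -5.8, 7.4]) sphere(r=9.5) → bbox [3.5,-15.3,-2.1] .. [22.5,3.7,16.9]
B = cylinder(h=9.5, r=7.5) → bbox [-7.5,-7.5,0] .. [7.5,7.5,9.5]
lo = A.lo+B.lo = [3.5-7.5, -15.3-7.5, -2.1+0] = [-4.000,-22.800,-2.100]
hi = A.hi+B.hi = [22.5+7.5, 3.7+7.5, 16.9+9.5] = [30.000,11.200,26.400]
diag = √(34²+34²+28.5²) = √3124.25 = 55.895


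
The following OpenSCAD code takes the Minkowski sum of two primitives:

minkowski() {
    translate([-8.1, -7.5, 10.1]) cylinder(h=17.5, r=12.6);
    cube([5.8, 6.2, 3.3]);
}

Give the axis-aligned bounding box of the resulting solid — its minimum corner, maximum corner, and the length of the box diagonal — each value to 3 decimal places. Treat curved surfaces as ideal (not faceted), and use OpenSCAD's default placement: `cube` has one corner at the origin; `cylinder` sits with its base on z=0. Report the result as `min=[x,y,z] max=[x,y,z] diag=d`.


A = translate([-8.1, -7.5, 10.1]) cylinder(h=17.5, r=12.6) → bbox [-20.7,-20.1,10.1] .. [4.5,5.1,27.6]
B = cube([5.8, 6.2, 3.3]) → bbox [0,0,0] .. [5.8,6.2,3.3]
lo = A.lo+B.lo = [-20.7+0, -20.1+0, 10.1+0] = [-20.700,-20.100,10.100]
hi = A.hi+B.hi = [4.5+5.8, 5.1+6.2, 27.6+3.3] = [10.300,11.300,30.900]
diag = √(31²+31.4²+20.8²) = √2379.6 = 48.781

min=[-20.700,-20.100,10.100] max=[10.300,11.300,30.900] diag=48.781


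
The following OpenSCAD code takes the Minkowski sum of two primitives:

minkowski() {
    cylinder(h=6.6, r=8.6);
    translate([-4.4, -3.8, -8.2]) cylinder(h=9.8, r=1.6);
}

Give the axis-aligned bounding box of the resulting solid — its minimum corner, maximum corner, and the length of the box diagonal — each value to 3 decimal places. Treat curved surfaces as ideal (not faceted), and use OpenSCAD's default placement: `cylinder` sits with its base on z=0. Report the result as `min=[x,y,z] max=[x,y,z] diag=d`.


min=[-14.600,-14.000,-8.200] max=[5.800,6.400,8.200] diag=33.186

A = translate([-4.4, -3.8, -8.2]) cylinder(h=9.8, r=1.6) → bbox [-6,-5.4,-8.2] .. [-2.8,-2.2,1.6]
B = cylinder(h=6.6, r=8.6) → bbox [-8.6,-8.6,0] .. [8.6,8.6,6.6]
lo = A.lo+B.lo = [-6-8.6, -5.4-8.6, -8.2+0] = [-14.600,-14.000,-8.200]
hi = A.hi+B.hi = [-2.8+8.6, -2.2+8.6, 1.6+6.6] = [5.800,6.400,8.200]
diag = √(20.4²+20.4²+16.4²) = √1101.28 = 33.186


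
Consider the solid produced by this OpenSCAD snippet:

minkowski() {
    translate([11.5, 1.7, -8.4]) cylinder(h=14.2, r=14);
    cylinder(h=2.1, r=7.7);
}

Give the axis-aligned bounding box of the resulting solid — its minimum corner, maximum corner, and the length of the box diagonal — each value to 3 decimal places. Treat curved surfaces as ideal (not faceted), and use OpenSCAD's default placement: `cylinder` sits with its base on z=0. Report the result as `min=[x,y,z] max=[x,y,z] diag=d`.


min=[-10.200,-20.000,-8.400] max=[33.200,23.400,7.900] diag=63.504

A = translate([11.5, 1.7, -8.4]) cylinder(h=14.2, r=14) → bbox [-2.5,-12.3,-8.4] .. [25.5,15.7,5.8]
B = cylinder(h=2.1, r=7.7) → bbox [-7.7,-7.7,0] .. [7.7,7.7,2.1]
lo = A.lo+B.lo = [-2.5-7.7, -12.3-7.7, -8.4+0] = [-10.200,-20.000,-8.400]
hi = A.hi+B.hi = [25.5+7.7, 15.7+7.7, 5.8+2.1] = [33.200,23.400,7.900]
diag = √(43.4²+43.4²+16.3²) = √4032.81 = 63.504


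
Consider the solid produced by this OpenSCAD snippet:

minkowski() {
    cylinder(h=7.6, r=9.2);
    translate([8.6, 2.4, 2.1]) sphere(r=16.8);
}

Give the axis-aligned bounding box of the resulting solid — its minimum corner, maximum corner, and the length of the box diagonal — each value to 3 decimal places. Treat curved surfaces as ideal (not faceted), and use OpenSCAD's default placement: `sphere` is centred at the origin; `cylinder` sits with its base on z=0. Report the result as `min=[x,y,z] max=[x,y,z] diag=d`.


A = translate([8.6, 2.4, 2.1]) sphere(r=16.8) → bbox [-8.2,-14.4,-14.7] .. [25.4,19.2,18.9]
B = cylinder(h=7.6, r=9.2) → bbox [-9.2,-9.2,0] .. [9.2,9.2,7.6]
lo = A.lo+B.lo = [-8.2-9.2, -14.4-9.2, -14.7+0] = [-17.400,-23.600,-14.700]
hi = A.hi+B.hi = [25.4+9.2, 19.2+9.2, 18.9+7.6] = [34.600,28.400,26.500]
diag = √(52²+52²+41.2²) = √7105.44 = 84.294

min=[-17.400,-23.600,-14.700] max=[34.600,28.400,26.500] diag=84.294


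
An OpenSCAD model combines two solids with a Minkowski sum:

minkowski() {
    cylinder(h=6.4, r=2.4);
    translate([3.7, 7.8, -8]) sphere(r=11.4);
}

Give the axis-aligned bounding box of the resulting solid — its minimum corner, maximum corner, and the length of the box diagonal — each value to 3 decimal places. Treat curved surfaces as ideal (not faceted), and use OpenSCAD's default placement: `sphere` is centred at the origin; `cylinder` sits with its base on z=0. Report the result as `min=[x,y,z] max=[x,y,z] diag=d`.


A = translate([3.7, 7.8, -8]) sphere(r=11.4) → bbox [-7.7,-3.6,-19.4] .. [15.1,19.2,3.4]
B = cylinder(h=6.4, r=2.4) → bbox [-2.4,-2.4,0] .. [2.4,2.4,6.4]
lo = A.lo+B.lo = [-7.7-2.4, -3.6-2.4, -19.4+0] = [-10.100,-6.000,-19.400]
hi = A.hi+B.hi = [15.1+2.4, 19.2+2.4, 3.4+6.4] = [17.500,21.600,9.800]
diag = √(27.6²+27.6²+29.2²) = √2376.16 = 48.746

min=[-10.100,-6.000,-19.400] max=[17.500,21.600,9.800] diag=48.746


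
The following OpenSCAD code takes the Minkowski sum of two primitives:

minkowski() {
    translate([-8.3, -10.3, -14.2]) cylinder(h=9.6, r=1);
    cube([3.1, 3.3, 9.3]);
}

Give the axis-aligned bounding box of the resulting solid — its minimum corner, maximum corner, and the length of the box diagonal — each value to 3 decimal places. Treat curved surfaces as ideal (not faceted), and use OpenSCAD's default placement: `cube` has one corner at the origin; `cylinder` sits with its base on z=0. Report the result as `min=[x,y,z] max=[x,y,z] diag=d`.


min=[-9.300,-11.300,-14.200] max=[-4.200,-6.000,4.700] diag=20.281

A = translate([-8.3, -10.3, -14.2]) cylinder(h=9.6, r=1) → bbox [-9.3,-11.3,-14.2] .. [-7.3,-9.3,-4.6]
B = cube([3.1, 3.3, 9.3]) → bbox [0,0,0] .. [3.1,3.3,9.3]
lo = A.lo+B.lo = [-9.3+0, -11.3+0, -14.2+0] = [-9.300,-11.300,-14.200]
hi = A.hi+B.hi = [-7.3+3.1, -9.3+3.3, -4.6+9.3] = [-4.200,-6.000,4.700]
diag = √(5.1²+5.3²+18.9²) = √411.31 = 20.281
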